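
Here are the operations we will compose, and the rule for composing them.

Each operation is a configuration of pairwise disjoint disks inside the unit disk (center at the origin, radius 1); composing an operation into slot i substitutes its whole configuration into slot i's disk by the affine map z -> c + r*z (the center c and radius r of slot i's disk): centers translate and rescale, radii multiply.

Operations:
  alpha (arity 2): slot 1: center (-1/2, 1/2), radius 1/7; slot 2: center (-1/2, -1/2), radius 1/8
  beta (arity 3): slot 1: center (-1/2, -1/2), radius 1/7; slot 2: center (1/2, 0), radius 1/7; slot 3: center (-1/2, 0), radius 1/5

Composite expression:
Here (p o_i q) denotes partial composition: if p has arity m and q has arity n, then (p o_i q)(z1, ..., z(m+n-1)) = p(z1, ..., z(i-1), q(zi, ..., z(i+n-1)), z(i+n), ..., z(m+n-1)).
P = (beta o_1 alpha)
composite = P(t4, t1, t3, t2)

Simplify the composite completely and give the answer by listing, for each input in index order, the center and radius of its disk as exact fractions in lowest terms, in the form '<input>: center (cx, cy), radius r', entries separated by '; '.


t1: center (-4/7, -4/7), radius 1/56; t2: center (-1/2, 0), radius 1/5; t3: center (1/2, 0), radius 1/7; t4: center (-4/7, -3/7), radius 1/49

Nesting under beta composes maps z -> c + r*z down each t-path.
t4 passes through 2 substitutions, ending at center (-4/7, -3/7), radius 1/49
t1 passes through 2 substitutions, ending at center (-4/7, -4/7), radius 1/56
t3 passes through 1 substitution, ending at center (1/2, 0), radius 1/7
t2 passes through 1 substitution, ending at center (-1/2, 0), radius 1/5


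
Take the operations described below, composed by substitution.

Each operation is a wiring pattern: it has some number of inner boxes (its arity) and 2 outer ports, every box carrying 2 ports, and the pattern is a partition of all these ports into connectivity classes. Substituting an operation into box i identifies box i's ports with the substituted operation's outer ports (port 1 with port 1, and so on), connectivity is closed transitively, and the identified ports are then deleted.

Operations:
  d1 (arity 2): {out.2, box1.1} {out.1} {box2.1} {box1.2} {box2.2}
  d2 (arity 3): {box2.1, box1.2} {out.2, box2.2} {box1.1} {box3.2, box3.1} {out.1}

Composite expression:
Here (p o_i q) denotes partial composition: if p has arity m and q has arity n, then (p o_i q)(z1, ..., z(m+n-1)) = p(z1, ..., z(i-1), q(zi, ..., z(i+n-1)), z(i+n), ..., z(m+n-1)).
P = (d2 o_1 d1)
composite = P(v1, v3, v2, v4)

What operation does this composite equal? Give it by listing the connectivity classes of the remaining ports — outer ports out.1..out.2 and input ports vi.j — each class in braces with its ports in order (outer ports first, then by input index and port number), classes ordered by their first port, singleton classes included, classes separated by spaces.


Reachability decides: close wires over d2-identified ports.
after d1, the pattern on (v1, v3) reads {out.1} {out.2, v1.1} {v1.2} {v3.1} {v3.2} (out.j = its outer ports)
after d2, the pattern on (v1, v3, v2, v4) reads {out.1} {out.2, v2.2} {v1.1, v2.1} {v1.2} {v3.1} {v3.2} {v4.1, v4.2} (out.j = its outer ports)

{out.1} {out.2, v2.2} {v1.1, v2.1} {v1.2} {v3.1} {v3.2} {v4.1, v4.2}


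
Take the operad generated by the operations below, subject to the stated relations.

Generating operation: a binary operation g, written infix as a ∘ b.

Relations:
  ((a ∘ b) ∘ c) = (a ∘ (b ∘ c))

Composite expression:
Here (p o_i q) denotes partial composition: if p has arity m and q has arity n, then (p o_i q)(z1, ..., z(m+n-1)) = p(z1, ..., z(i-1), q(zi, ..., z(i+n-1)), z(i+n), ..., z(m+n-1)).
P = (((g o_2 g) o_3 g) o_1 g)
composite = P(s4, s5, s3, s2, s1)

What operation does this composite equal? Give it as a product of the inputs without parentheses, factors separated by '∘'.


Under associativity of g, the answer is the s's in reading order.
(s4 ∘ s5) unparenthesizes to s4 ∘ s5
(s2 ∘ s1) unparenthesizes to s2 ∘ s1
(s3 ∘ (s2 ∘ s1)) unparenthesizes to s3 ∘ s2 ∘ s1
((s4 ∘ s5) ∘ (s3 ∘ (s2 ∘ s1))) unparenthesizes to s4 ∘ s5 ∘ s3 ∘ s2 ∘ s1

s4 ∘ s5 ∘ s3 ∘ s2 ∘ s1


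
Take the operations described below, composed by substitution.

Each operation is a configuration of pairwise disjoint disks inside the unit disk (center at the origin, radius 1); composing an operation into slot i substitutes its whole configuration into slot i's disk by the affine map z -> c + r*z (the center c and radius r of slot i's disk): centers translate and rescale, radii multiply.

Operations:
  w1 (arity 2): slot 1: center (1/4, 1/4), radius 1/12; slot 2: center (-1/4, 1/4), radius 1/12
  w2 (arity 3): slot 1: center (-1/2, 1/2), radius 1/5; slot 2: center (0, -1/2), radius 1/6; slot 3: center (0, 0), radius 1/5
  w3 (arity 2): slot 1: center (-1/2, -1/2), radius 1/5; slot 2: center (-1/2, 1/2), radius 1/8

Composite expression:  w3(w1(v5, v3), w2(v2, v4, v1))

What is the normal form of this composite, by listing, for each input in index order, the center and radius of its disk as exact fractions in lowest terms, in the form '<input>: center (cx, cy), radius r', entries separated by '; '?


v1: center (-1/2, 1/2), radius 1/40; v2: center (-9/16, 9/16), radius 1/40; v3: center (-11/20, -9/20), radius 1/60; v4: center (-1/2, 7/16), radius 1/48; v5: center (-9/20, -9/20), radius 1/60


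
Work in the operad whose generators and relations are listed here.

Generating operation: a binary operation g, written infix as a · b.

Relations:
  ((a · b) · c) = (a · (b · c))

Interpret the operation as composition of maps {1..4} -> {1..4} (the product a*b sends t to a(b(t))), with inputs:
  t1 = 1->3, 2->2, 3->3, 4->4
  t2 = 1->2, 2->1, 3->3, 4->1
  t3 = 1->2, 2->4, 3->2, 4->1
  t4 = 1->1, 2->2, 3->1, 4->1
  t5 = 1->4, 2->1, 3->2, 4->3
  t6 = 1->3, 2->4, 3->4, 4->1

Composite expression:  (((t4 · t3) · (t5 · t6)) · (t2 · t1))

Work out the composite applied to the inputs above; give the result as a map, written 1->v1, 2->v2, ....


1->2, 2->1, 3->2, 4->1

(t4 · t3) = 1->2, 2->1, 3->2, 4->1
(t5 · t6) = 1->2, 2->3, 3->3, 4->4
((t4 · t3) · (t5 · t6)) = 1->1, 2->2, 3->2, 4->1
(t2 · t1) = 1->3, 2->1, 3->3, 4->1
(((t4 · t3) · (t5 · t6)) · (t2 · t1)) = 1->2, 2->1, 3->2, 4->1


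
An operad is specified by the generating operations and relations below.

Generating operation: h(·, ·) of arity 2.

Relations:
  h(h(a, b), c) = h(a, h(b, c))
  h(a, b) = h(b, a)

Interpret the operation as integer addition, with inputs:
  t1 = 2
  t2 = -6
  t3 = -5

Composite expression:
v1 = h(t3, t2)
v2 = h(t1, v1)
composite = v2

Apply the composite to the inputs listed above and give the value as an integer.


-9

h(t3, t2) = -11
h(t1, h(t3, t2)) = -9


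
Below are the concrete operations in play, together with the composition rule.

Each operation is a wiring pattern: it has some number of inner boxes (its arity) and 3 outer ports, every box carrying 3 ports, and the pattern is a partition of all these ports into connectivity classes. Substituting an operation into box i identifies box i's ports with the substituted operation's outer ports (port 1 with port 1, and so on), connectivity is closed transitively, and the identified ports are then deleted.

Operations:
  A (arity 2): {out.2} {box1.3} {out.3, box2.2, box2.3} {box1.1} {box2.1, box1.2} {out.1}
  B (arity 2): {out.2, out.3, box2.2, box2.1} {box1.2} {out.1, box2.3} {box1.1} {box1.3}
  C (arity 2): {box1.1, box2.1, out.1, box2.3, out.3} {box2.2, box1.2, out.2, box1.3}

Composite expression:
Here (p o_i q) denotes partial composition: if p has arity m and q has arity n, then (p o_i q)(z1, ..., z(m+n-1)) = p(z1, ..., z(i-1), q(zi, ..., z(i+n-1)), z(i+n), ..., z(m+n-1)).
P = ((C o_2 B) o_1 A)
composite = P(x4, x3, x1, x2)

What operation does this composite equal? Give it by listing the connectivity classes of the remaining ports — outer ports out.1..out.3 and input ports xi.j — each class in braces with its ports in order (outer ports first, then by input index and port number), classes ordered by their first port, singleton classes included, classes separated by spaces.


{out.1, out.2, out.3, x2.1, x2.2, x2.3, x3.2, x3.3} {x1.1} {x1.2} {x1.3} {x3.1, x4.2} {x4.1} {x4.3}


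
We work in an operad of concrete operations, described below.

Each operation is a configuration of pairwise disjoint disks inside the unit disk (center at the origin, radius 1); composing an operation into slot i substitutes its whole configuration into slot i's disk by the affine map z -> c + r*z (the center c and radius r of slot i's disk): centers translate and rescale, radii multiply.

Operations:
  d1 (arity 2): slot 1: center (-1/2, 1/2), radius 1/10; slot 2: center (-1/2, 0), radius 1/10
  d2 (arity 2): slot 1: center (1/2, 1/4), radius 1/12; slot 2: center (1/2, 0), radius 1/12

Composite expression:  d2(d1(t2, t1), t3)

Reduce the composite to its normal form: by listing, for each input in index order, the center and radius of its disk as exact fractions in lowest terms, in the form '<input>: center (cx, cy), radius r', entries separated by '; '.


Affine substitution under d2: radii multiply and t-centers shift.
t2 passes through 2 substitutions, ending at center (11/24, 7/24), radius 1/120
t1 passes through 2 substitutions, ending at center (11/24, 1/4), radius 1/120
t3 passes through 1 substitution, ending at center (1/2, 0), radius 1/12

t1: center (11/24, 1/4), radius 1/120; t2: center (11/24, 7/24), radius 1/120; t3: center (1/2, 0), radius 1/12


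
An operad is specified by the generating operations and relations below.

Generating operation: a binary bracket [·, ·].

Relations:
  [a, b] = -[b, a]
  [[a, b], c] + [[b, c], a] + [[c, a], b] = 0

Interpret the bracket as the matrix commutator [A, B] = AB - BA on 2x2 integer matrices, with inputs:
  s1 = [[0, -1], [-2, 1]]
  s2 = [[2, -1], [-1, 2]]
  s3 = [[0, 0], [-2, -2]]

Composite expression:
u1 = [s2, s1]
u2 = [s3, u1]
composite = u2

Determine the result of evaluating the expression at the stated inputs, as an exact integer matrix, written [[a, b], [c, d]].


[[-2, -2], [-6, 2]]

[s2, s1] = [[1, -1], [1, -1]]
[s3, [s2, s1]] = [[-2, -2], [-6, 2]]


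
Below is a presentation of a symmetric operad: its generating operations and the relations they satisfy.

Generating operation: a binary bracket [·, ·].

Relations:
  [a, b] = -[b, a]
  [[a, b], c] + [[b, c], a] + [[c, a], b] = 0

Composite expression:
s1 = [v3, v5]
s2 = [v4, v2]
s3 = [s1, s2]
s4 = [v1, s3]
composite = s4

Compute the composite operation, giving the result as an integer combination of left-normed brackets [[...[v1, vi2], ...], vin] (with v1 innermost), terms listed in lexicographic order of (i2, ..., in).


[[[[v1, v2], v4], v3], v5] - [[[[v1, v2], v4], v5], v3] - [[[[v1, v3], v5], v2], v4] + [[[[v1, v3], v5], v4], v2] - [[[[v1, v4], v2], v3], v5] + [[[[v1, v4], v2], v5], v3] + [[[[v1, v5], v3], v2], v4] - [[[[v1, v5], v3], v4], v2]

A multilinear Lie element is pinned by v1-initial words (v1 innermost).
Composite bracket: [v1, [[v3, v5], [v4, v2]]]
The bracket unfolds into 16 signed words via [a, b] = ab - ba (2^4 = 16).
Words beginning with v1 determine it all:
  v1v2v4v3v5 (sign +1) contributes +[[[[v1, v2], v4], v3], v5]
  v1v2v4v5v3 (sign -1) contributes -[[[[v1, v2], v4], v5], v3]
  v1v3v5v2v4 (sign -1) contributes -[[[[v1, v3], v5], v2], v4]
  v1v3v5v4v2 (sign +1) contributes +[[[[v1, v3], v5], v4], v2]
  v1v4v2v3v5 (sign -1) contributes -[[[[v1, v4], v2], v3], v5]
  v1v4v2v5v3 (sign +1) contributes +[[[[v1, v4], v2], v5], v3]
  v1v5v3v2v4 (sign +1) contributes +[[[[v1, v5], v3], v2], v4]
  v1v5v3v4v2 (sign -1) contributes -[[[[v1, v5], v3], v4], v2]


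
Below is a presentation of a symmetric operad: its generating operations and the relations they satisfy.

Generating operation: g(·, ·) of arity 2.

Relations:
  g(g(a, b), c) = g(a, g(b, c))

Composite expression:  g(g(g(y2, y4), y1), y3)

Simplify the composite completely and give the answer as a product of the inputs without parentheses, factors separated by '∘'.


Every regrouping of g is equal, so read the y-inputs in written order.
g(y2, y4) spells out as y2 ∘ y4
g(g(y2, y4), y1) spells out as y2 ∘ y4 ∘ y1
g(g(g(y2, y4), y1), y3) spells out as y2 ∘ y4 ∘ y1 ∘ y3

y2 ∘ y4 ∘ y1 ∘ y3


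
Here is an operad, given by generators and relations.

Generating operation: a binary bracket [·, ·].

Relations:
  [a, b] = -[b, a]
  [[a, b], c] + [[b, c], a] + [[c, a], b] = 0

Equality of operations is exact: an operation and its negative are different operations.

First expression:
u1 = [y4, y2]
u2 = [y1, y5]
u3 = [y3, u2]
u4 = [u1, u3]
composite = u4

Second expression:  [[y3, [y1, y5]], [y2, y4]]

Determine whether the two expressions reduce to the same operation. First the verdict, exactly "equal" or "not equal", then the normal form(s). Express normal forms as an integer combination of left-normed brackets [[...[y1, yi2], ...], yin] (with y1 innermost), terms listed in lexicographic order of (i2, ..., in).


The first expression reduces to -[[[[y1, y5], y3], y2], y4] + [[[[y1, y5], y3], y4], y2]
The second expression reduces to -[[[[y1, y5], y3], y2], y4] + [[[[y1, y5], y3], y4], y2]
Both agree, so they are equal.

equal — both sides give -[[[[y1, y5], y3], y2], y4] + [[[[y1, y5], y3], y4], y2]


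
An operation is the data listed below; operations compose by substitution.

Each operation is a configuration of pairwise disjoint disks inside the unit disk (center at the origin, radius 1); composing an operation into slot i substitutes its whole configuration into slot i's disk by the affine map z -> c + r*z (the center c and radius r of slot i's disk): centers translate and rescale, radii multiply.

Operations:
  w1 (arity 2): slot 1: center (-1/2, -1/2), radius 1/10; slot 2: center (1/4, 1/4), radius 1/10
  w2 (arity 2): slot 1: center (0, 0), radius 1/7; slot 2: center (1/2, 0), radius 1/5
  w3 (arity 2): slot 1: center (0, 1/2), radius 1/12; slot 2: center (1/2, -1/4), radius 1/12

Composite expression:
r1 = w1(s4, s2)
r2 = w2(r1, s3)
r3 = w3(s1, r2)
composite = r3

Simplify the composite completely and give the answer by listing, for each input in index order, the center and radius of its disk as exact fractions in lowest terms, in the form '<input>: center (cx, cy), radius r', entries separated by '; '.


s1: center (0, 1/2), radius 1/12; s2: center (169/336, -83/336), radius 1/840; s3: center (13/24, -1/4), radius 1/60; s4: center (83/168, -43/168), radius 1/840

Only the slot chain above each s matters under w3; compose those maps.
s1 passes through 1 substitution, ending at center (0, 1/2), radius 1/12
s4 passes through 3 substitutions, ending at center (83/168, -43/168), radius 1/840
s2 passes through 3 substitutions, ending at center (169/336, -83/336), radius 1/840
s3 passes through 2 substitutions, ending at center (13/24, -1/4), radius 1/60


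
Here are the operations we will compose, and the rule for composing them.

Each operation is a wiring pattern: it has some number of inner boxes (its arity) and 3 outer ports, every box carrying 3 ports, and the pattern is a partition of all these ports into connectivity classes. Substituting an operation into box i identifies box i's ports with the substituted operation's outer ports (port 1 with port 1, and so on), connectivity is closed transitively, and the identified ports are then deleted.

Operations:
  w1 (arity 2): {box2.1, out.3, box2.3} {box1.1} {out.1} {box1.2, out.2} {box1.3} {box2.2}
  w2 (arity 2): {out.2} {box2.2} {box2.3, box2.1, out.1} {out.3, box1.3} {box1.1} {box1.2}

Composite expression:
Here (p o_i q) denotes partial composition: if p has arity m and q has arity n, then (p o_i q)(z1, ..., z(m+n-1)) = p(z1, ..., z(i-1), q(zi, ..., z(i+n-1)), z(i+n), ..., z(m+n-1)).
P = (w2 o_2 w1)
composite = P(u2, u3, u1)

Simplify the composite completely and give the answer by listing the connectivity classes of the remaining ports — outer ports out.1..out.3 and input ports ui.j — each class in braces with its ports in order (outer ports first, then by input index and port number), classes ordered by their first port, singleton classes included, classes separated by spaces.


Connectivity passes through glued w2-boundaries; trace each wire chain.
the subtree at w1 composes to {out.1} {out.2, u3.2} {out.3, u1.1, u1.3} {u1.2} {u3.1} {u3.3} on (u3, u1); out.j = own outer ports
the subtree at w2 composes to {out.1, u1.1, u1.3} {out.2} {out.3, u2.3} {u1.2} {u2.1} {u2.2} {u3.1} {u3.2} {u3.3} on (u2, u3, u1); out.j = own outer ports

{out.1, u1.1, u1.3} {out.2} {out.3, u2.3} {u1.2} {u2.1} {u2.2} {u3.1} {u3.2} {u3.3}


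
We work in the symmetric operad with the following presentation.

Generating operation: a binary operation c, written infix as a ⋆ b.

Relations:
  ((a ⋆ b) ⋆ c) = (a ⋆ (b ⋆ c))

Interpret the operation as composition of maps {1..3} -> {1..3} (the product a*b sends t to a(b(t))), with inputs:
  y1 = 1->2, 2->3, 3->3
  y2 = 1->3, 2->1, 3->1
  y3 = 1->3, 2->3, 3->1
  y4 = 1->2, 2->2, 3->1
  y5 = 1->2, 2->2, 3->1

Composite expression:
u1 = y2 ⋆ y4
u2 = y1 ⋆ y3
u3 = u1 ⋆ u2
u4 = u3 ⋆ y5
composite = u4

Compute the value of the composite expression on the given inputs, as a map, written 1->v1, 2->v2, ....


1->3, 2->3, 3->3


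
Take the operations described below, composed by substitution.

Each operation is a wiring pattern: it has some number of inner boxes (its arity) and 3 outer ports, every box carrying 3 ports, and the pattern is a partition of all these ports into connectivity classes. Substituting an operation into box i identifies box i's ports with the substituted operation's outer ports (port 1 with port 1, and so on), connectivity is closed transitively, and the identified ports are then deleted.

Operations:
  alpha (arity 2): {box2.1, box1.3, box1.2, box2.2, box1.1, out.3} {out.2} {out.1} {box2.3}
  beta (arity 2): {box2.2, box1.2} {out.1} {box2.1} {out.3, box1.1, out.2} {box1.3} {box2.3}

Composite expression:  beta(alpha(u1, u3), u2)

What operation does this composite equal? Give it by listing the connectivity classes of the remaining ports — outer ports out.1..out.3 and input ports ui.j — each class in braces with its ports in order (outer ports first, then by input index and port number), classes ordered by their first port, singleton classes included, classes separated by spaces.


{out.1} {out.2, out.3} {u1.1, u1.2, u1.3, u3.1, u3.2} {u2.1} {u2.2} {u2.3} {u3.3}


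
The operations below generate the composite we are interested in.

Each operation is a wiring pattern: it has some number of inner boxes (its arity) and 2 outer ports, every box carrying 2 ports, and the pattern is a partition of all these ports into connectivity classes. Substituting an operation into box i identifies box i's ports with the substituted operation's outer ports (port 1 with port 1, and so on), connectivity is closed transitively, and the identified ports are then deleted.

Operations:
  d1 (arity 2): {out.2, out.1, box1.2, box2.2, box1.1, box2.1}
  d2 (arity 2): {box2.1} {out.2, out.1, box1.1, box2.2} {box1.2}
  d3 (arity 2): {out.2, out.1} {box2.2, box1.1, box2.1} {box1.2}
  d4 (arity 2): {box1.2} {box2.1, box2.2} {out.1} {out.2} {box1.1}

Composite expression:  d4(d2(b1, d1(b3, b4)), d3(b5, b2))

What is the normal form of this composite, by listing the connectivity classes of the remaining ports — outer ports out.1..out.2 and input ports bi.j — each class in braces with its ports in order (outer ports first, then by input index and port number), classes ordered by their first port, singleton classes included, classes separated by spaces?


{out.1} {out.2} {b1.1, b3.1, b3.2, b4.1, b4.2} {b1.2} {b2.1, b2.2, b5.1} {b5.2}

Reachability decides: close wires over d4-identified ports.
after d1, the pattern on (b3, b4) reads {out.1, out.2, b3.1, b3.2, b4.1, b4.2} (out.j = its outer ports)
after d2, the pattern on (b1, b3, b4) reads {out.1, out.2, b1.1, b3.1, b3.2, b4.1, b4.2} {b1.2} (out.j = its outer ports)
after d3, the pattern on (b5, b2) reads {out.1, out.2} {b2.1, b2.2, b5.1} {b5.2} (out.j = its outer ports)
after d4, the pattern on (b1, b3, b4, b5, b2) reads {out.1} {out.2} {b1.1, b3.1, b3.2, b4.1, b4.2} {b1.2} {b2.1, b2.2, b5.1} {b5.2} (out.j = its outer ports)


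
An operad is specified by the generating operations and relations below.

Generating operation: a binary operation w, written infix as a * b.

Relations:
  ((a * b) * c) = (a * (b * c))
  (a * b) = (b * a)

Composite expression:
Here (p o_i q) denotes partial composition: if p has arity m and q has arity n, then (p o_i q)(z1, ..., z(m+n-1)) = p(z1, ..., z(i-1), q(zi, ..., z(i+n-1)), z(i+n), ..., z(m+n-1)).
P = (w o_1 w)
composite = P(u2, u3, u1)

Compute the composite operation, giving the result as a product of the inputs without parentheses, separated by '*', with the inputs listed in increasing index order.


u1 * u2 * u3

Both nesting and order wash out for w; what remains is which u's occur.
(u2 * u3) linearizes to u2 * u3
((u2 * u3) * u1) linearizes to u2 * u3 * u1
rearranged into index order: u1 * u2 * u3


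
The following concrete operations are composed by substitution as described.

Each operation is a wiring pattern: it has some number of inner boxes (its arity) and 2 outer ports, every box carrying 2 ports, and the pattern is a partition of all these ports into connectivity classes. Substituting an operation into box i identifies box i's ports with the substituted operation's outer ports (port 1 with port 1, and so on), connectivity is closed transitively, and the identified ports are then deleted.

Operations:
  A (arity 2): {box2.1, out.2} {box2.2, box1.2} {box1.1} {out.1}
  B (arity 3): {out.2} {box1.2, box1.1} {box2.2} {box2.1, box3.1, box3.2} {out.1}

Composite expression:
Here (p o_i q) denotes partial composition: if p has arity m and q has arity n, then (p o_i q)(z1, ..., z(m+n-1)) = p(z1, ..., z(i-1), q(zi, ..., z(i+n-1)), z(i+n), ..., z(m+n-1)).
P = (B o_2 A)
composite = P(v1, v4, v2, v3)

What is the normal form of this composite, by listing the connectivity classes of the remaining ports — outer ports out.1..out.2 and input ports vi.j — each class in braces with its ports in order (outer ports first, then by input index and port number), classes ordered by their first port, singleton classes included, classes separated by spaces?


{out.1} {out.2} {v1.1, v1.2} {v2.1} {v2.2, v4.2} {v3.1, v3.2} {v4.1}

Reachability decides: close wires over B-identified ports.
stage A: inputs (v4, v2), connectivity {out.1} {out.2, v2.1} {v2.2, v4.2} {v4.1}, out.j its boundary
stage B: inputs (v1, v4, v2, v3), connectivity {out.1} {out.2} {v1.1, v1.2} {v2.1} {v2.2, v4.2} {v3.1, v3.2} {v4.1}, out.j its boundary


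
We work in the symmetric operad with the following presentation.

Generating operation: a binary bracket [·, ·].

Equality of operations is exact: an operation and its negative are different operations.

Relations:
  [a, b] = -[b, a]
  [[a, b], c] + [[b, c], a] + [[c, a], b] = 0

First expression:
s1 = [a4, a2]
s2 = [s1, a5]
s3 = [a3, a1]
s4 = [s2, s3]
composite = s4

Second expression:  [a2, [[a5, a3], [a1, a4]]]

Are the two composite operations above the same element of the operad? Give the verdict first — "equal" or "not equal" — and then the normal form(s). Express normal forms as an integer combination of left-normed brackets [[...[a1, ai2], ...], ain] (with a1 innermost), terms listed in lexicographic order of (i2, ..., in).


In normal form, the first expression is -[[[[a1, a3], a2], a4], a5] + [[[[a1, a3], a4], a2], a5] + [[[[a1, a3], a5], a2], a4] - [[[[a1, a3], a5], a4], a2]
In normal form, the second expression is -[[[[a1, a4], a3], a5], a2] + [[[[a1, a4], a5], a3], a2]
The forms do not match — not equal.

not equal; the first gives -[[[[a1, a3], a2], a4], a5] + [[[[a1, a3], a4], a2], a5] + [[[[a1, a3], a5], a2], a4] - [[[[a1, a3], a5], a4], a2] and the second -[[[[a1, a4], a3], a5], a2] + [[[[a1, a4], a5], a3], a2]


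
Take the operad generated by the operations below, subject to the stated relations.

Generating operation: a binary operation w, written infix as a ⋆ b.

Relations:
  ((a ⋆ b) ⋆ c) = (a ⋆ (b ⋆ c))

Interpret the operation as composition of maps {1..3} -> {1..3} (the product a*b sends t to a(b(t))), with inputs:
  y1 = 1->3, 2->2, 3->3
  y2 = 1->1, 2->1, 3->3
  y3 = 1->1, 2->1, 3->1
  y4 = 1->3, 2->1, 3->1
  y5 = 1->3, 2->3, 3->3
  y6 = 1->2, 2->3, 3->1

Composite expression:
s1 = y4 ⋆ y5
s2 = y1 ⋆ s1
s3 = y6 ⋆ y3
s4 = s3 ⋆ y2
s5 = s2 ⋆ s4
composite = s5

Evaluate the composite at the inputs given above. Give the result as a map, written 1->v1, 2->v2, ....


1->3, 2->3, 3->3

(y4 ⋆ y5) = 1->1, 2->1, 3->1
(y1 ⋆ (y4 ⋆ y5)) = 1->3, 2->3, 3->3
(y6 ⋆ y3) = 1->2, 2->2, 3->2
((y6 ⋆ y3) ⋆ y2) = 1->2, 2->2, 3->2
((y1 ⋆ (y4 ⋆ y5)) ⋆ ((y6 ⋆ y3) ⋆ y2)) = 1->3, 2->3, 3->3


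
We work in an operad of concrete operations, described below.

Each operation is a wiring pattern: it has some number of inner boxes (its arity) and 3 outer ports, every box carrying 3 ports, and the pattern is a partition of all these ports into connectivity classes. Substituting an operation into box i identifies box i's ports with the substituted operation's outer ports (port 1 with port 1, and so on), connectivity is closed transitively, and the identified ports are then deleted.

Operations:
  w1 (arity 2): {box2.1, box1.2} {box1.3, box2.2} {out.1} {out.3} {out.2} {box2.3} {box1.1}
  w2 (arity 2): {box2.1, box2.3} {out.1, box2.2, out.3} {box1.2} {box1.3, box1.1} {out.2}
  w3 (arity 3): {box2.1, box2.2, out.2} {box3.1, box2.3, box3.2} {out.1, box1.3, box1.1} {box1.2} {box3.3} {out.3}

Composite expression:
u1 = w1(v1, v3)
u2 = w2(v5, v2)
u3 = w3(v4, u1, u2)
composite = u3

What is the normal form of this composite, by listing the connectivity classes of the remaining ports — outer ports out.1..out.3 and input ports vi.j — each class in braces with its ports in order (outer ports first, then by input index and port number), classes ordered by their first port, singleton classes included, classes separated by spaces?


{out.1, v4.1, v4.3} {out.2} {out.3} {v1.1} {v1.2, v3.1} {v1.3, v3.2} {v2.1, v2.3} {v2.2} {v3.3} {v4.2} {v5.1, v5.3} {v5.2}

Two ports join when wires chain via w3-identified ports.
stage w1: inputs (v1, v3), connectivity {out.1} {out.2} {out.3} {v1.1} {v1.2, v3.1} {v1.3, v3.2} {v3.3}, out.j its boundary
stage w2: inputs (v5, v2), connectivity {out.1, out.3, v2.2} {out.2} {v2.1, v2.3} {v5.1, v5.3} {v5.2}, out.j its boundary
stage w3: inputs (v4, v1, v3, v5, v2), connectivity {out.1, v4.1, v4.3} {out.2} {out.3} {v1.1} {v1.2, v3.1} {v1.3, v3.2} {v2.1, v2.3} {v2.2} {v3.3} {v4.2} {v5.1, v5.3} {v5.2}, out.j its boundary


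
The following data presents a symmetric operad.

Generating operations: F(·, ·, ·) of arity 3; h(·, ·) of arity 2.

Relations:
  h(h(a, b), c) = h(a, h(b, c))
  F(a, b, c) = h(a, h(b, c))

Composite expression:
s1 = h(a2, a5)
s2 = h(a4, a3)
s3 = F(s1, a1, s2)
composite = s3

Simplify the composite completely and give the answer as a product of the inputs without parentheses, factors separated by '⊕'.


a2 ⊕ a5 ⊕ a1 ⊕ a4 ⊕ a3

All parenthesizations of F agree; list the a-inputs left to right.
h(a2, a5) linearizes to a2 ⊕ a5
h(a4, a3) linearizes to a4 ⊕ a3
F(h(a2, a5), a1, h(a4, a3)) linearizes to a2 ⊕ a5 ⊕ a1 ⊕ a4 ⊕ a3


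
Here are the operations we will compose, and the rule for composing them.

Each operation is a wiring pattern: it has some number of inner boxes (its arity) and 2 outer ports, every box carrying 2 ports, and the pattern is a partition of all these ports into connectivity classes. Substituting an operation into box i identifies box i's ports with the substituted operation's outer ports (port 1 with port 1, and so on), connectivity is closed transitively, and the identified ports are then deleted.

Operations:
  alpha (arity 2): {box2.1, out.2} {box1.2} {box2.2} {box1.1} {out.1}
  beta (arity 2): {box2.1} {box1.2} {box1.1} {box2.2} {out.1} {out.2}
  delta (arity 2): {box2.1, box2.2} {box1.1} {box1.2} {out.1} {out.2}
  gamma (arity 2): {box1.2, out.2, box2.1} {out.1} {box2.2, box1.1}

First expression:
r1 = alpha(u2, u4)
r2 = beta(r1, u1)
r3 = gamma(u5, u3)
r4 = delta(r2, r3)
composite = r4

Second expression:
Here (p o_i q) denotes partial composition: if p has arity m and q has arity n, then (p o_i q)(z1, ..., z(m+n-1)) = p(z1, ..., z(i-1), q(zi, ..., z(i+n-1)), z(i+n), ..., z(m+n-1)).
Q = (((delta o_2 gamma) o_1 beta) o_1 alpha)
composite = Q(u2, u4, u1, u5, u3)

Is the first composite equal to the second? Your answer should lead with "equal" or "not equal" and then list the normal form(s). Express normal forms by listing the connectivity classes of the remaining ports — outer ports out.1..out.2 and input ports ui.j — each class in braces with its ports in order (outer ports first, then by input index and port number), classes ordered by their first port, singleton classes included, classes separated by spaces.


equal: each reduces to {out.1} {out.2} {u1.1} {u1.2} {u2.1} {u2.2} {u3.1, u5.2} {u3.2, u5.1} {u4.1} {u4.2}

Reducing the first expression gives {out.1} {out.2} {u1.1} {u1.2} {u2.1} {u2.2} {u3.1, u5.2} {u3.2, u5.1} {u4.1} {u4.2}
Reducing the second expression gives {out.1} {out.2} {u1.1} {u1.2} {u2.1} {u2.2} {u3.1, u5.2} {u3.2, u5.1} {u4.1} {u4.2}
The forms coincide; equal.


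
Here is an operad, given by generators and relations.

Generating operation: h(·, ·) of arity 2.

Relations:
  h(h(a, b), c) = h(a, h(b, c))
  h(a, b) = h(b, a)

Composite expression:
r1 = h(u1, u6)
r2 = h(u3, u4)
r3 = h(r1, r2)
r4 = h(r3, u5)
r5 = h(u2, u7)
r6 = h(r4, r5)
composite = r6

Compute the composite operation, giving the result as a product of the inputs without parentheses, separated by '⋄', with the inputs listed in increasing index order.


u1 ⋄ u2 ⋄ u3 ⋄ u4 ⋄ u5 ⋄ u6 ⋄ u7

Reordering under h is free, so list the u-inputs canonically.
h(u1, u6) spells out as u1 ⋄ u6
h(u3, u4) spells out as u3 ⋄ u4
h(h(u1, u6), h(u3, u4)) spells out as u1 ⋄ u6 ⋄ u3 ⋄ u4
h(h(h(u1, u6), h(u3, u4)), u5) spells out as u1 ⋄ u6 ⋄ u3 ⋄ u4 ⋄ u5
h(u2, u7) spells out as u2 ⋄ u7
h(h(h(h(u1, u6), h(u3, u4)), u5), h(u2, u7)) spells out as u1 ⋄ u6 ⋄ u3 ⋄ u4 ⋄ u5 ⋄ u2 ⋄ u7
reordering the factors by index: u1 ⋄ u2 ⋄ u3 ⋄ u4 ⋄ u5 ⋄ u6 ⋄ u7


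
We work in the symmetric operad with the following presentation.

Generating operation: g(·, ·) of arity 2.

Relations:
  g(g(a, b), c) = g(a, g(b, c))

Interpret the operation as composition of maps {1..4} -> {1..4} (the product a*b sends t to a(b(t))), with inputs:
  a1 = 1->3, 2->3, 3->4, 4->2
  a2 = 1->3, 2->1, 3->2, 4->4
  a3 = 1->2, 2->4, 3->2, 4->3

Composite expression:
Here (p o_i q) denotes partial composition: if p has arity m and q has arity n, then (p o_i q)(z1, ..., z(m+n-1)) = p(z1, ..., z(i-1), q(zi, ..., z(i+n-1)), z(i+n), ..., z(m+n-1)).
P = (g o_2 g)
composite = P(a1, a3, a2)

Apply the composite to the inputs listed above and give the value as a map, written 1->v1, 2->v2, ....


1->3, 2->3, 3->2, 4->4

g(a3, a2) = 1->2, 2->2, 3->4, 4->3
g(a1, g(a3, a2)) = 1->3, 2->3, 3->2, 4->4


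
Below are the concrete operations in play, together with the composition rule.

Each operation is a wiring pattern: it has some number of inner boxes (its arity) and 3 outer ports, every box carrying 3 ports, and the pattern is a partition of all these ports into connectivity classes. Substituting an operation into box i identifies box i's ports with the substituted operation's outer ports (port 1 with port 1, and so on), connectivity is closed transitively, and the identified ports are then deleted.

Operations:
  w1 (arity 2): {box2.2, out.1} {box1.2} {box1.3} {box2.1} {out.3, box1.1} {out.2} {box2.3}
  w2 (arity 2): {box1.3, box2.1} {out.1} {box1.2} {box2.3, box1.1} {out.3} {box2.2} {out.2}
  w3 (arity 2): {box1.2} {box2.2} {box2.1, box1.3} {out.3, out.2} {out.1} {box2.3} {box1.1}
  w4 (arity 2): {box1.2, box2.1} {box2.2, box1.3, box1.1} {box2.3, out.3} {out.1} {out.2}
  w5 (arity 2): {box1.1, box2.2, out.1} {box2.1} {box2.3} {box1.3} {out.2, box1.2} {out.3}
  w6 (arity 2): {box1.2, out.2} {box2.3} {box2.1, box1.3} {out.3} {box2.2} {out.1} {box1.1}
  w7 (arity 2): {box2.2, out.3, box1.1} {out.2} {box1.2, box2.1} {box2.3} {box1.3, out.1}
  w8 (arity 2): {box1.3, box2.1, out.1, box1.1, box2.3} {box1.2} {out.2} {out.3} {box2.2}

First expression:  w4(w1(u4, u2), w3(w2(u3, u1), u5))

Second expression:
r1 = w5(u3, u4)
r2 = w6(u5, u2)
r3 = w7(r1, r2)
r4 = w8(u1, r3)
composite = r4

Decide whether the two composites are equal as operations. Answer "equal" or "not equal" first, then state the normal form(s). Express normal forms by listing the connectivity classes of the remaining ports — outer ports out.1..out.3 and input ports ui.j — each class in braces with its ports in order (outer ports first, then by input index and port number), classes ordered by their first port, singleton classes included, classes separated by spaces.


not equal: they reduce to {out.1} {out.2} {out.3, u2.2, u4.1} {u1.1, u3.3} {u1.2} {u1.3, u3.1} {u2.1} {u2.3} {u3.2} {u4.2} {u4.3} {u5.1} {u5.2} {u5.3} and {out.1, u1.1, u1.3, u3.1, u4.2, u5.2} {out.2} {out.3} {u1.2} {u2.1, u5.3} {u2.2} {u2.3} {u3.2} {u3.3} {u4.1} {u4.3} {u5.1}

In normal form, the first expression is {out.1} {out.2} {out.3, u2.2, u4.1} {u1.1, u3.3} {u1.2} {u1.3, u3.1} {u2.1} {u2.3} {u3.2} {u4.2} {u4.3} {u5.1} {u5.2} {u5.3}
In normal form, the second expression is {out.1, u1.1, u1.3, u3.1, u4.2, u5.2} {out.2} {out.3} {u1.2} {u2.1, u5.3} {u2.2} {u2.3} {u3.2} {u3.3} {u4.1} {u4.3} {u5.1}
Different reductions; not equal.


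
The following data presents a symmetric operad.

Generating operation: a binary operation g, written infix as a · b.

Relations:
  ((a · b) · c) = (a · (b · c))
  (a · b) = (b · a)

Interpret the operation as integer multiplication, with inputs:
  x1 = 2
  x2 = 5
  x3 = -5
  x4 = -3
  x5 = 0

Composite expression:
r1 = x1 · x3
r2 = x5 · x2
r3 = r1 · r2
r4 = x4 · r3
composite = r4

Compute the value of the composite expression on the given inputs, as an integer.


0

(x1 · x3) = -10
(x5 · x2) = 0
((x1 · x3) · (x5 · x2)) = 0
(x4 · ((x1 · x3) · (x5 · x2))) = 0


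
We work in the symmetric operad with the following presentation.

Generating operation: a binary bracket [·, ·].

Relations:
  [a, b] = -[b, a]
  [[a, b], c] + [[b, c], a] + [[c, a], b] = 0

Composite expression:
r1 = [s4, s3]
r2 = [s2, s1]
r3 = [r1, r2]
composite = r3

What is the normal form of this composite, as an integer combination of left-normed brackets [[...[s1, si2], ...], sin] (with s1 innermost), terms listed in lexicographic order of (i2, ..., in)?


-[[[s1, s2], s3], s4] + [[[s1, s2], s4], s3]

Antisymmetry and Jacobi reduce to s1-anchored left-normed brackets.
Composite bracket: [[s4, s3], [s2, s1]]
Applying ab - ba throughout gives 8 signed words (2^3 = 8).
Words beginning with s1 determine it all:
  s1s2s3s4 (sign -1) contributes -[[[s1, s2], s3], s4]
  s1s2s4s3 (sign +1) contributes +[[[s1, s2], s4], s3]


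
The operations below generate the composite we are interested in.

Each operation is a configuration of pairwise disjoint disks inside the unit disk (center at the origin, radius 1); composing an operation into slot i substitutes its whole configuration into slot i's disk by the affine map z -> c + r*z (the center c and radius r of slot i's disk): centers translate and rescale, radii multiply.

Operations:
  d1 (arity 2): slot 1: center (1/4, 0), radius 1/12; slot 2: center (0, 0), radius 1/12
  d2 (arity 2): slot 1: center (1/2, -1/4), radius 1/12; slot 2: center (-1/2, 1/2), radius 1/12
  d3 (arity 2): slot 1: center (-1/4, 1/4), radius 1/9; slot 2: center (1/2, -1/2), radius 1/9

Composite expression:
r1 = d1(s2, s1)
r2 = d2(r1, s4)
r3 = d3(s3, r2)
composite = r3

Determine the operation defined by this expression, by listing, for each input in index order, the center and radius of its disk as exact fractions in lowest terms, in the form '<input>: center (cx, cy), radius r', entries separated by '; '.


s1: center (5/9, -19/36), radius 1/1296; s2: center (241/432, -19/36), radius 1/1296; s3: center (-1/4, 1/4), radius 1/9; s4: center (4/9, -4/9), radius 1/108

Below d3, radii multiply path by path; the s-disk centers shift.
input s3: applying the 1 nested substitution gives center (-1/4, 1/4), radius 1/9
input s2: applying the 3 nested substitutions gives center (241/432, -19/36), radius 1/1296
input s1: applying the 3 nested substitutions gives center (5/9, -19/36), radius 1/1296
input s4: applying the 2 nested substitutions gives center (4/9, -4/9), radius 1/108


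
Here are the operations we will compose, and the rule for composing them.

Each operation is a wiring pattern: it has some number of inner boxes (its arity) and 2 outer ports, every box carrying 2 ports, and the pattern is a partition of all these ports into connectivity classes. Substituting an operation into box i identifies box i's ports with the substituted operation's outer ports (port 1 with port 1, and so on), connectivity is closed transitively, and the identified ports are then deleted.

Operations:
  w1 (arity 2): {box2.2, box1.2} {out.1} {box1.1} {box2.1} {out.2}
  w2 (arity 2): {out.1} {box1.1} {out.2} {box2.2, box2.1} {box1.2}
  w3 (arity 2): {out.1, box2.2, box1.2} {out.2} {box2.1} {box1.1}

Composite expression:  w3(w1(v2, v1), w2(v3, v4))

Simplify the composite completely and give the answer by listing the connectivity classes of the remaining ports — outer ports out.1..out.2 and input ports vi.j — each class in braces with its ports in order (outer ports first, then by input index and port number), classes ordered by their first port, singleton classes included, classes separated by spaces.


After gluing at w3, chains via deleted ports link the v-ports.
the subtree at w1 composes to {out.1} {out.2} {v1.1} {v1.2, v2.2} {v2.1} on (v2, v1); out.j = own outer ports
the subtree at w2 composes to {out.1} {out.2} {v3.1} {v3.2} {v4.1, v4.2} on (v3, v4); out.j = own outer ports
the subtree at w3 composes to {out.1} {out.2} {v1.1} {v1.2, v2.2} {v2.1} {v3.1} {v3.2} {v4.1, v4.2} on (v2, v1, v3, v4); out.j = own outer ports

{out.1} {out.2} {v1.1} {v1.2, v2.2} {v2.1} {v3.1} {v3.2} {v4.1, v4.2}


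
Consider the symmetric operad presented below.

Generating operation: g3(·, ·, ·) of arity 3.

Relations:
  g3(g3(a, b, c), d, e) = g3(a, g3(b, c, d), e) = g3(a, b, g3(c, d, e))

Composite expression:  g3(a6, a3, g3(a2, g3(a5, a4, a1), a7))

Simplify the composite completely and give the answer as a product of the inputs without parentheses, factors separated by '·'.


All parenthesizations of g3 agree; list the a-inputs left to right.
g3(a5, a4, a1) flattens to a5 · a4 · a1
g3(a2, g3(a5, a4, a1), a7) flattens to a2 · a5 · a4 · a1 · a7
g3(a6, a3, g3(a2, g3(a5, a4, a1), a7)) flattens to a6 · a3 · a2 · a5 · a4 · a1 · a7

a6 · a3 · a2 · a5 · a4 · a1 · a7


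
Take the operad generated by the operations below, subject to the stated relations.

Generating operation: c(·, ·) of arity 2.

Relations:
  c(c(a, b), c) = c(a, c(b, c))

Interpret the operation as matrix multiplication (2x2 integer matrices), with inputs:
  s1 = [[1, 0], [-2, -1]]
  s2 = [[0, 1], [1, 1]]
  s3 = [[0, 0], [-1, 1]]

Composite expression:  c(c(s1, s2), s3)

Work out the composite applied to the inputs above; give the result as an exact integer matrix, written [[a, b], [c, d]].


[[-1, 1], [3, -3]]

c(s1, s2) = [[0, 1], [-1, -3]]
c(c(s1, s2), s3) = [[-1, 1], [3, -3]]


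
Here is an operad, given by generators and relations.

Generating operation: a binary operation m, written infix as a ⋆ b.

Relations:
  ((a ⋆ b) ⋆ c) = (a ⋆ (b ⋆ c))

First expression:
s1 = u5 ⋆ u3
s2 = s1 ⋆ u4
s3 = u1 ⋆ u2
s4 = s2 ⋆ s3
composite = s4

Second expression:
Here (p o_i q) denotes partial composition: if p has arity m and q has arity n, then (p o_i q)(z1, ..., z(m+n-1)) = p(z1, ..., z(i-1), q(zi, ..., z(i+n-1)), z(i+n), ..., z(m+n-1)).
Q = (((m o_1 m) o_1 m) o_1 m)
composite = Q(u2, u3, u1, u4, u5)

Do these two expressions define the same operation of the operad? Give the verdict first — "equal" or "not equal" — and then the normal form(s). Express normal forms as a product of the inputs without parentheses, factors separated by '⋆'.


The first expression, normalized: u5 ⋆ u3 ⋆ u4 ⋆ u1 ⋆ u2
The second expression, normalized: u2 ⋆ u3 ⋆ u1 ⋆ u4 ⋆ u5
The forms do not match — not equal.

not equal; first: u5 ⋆ u3 ⋆ u4 ⋆ u1 ⋆ u2; second: u2 ⋆ u3 ⋆ u1 ⋆ u4 ⋆ u5
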